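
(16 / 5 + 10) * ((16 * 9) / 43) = 9504 / 215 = 44.20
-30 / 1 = -30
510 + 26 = 536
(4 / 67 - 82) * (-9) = 49410 / 67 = 737.46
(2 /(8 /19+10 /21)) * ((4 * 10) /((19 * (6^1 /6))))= 840 /179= 4.69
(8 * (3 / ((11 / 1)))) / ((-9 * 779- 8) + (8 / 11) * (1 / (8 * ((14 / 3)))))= -336 / 1080923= -0.00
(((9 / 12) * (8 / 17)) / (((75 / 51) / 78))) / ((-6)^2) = 13 / 25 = 0.52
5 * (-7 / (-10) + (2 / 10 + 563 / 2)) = 1412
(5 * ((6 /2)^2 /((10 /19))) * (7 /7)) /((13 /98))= 8379 /13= 644.54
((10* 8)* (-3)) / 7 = -240 / 7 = -34.29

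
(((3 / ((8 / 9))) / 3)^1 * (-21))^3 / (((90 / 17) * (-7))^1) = 1821771 / 5120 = 355.81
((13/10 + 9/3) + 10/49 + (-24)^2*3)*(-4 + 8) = 1697854/245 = 6930.02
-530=-530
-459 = -459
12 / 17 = 0.71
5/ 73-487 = -35546/ 73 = -486.93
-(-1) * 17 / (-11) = -17 / 11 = -1.55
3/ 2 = 1.50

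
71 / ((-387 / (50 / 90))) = -355 / 3483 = -0.10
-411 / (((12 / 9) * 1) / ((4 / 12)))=-411 / 4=-102.75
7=7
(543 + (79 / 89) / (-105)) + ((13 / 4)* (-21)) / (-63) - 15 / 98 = 47440861 / 87220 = 543.92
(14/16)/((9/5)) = 35/72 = 0.49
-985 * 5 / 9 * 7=-34475 / 9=-3830.56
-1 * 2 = -2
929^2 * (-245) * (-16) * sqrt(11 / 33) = 3383120720 * sqrt(3) / 3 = 1953245658.39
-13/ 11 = -1.18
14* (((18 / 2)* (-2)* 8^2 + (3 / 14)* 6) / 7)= -16110 / 7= -2301.43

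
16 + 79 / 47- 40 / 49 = 16.86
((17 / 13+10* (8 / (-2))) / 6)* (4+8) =-1006 / 13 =-77.38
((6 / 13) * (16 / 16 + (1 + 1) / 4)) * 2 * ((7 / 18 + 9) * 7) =91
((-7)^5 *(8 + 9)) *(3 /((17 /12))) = -605052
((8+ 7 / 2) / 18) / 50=23 / 1800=0.01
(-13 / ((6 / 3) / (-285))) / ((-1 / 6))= -11115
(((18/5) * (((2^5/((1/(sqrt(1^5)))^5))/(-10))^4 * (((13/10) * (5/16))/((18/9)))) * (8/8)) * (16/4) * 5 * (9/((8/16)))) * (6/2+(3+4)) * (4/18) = 7667712/125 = 61341.70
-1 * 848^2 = -719104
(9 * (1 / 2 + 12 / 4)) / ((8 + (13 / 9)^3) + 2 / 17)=780759 / 275902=2.83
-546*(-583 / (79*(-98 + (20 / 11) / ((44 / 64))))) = -6419413 / 151917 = -42.26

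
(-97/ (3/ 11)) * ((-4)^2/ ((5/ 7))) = -119504/ 15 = -7966.93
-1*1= -1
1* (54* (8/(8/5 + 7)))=2160/43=50.23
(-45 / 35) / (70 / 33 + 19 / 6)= -594 / 2443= -0.24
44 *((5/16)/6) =55/24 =2.29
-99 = -99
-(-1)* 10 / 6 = 5 / 3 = 1.67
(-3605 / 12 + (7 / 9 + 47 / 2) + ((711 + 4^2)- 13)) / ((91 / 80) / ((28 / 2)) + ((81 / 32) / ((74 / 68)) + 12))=23329240 / 767619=30.39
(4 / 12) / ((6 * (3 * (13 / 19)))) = 19 / 702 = 0.03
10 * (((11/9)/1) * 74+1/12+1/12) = 906.11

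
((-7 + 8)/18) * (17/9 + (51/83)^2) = 70261/558009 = 0.13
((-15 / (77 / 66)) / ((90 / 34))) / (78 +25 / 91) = -26 / 419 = -0.06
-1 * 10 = -10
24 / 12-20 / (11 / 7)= -10.73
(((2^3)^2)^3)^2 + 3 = 68719476739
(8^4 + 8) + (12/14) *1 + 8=28790/7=4112.86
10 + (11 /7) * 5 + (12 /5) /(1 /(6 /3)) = 22.66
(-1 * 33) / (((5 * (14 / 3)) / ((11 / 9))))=-121 / 70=-1.73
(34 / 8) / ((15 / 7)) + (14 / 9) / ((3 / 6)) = 917 / 180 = 5.09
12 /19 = 0.63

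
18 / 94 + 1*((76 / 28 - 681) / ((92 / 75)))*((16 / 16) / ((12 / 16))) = -5577451 / 7567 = -737.08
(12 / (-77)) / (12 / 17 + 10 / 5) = -102 / 1771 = -0.06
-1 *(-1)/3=0.33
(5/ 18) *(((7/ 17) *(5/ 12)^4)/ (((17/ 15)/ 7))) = 765625/ 35956224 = 0.02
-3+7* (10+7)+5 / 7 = 817 / 7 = 116.71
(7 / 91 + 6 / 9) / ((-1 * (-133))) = 29 / 5187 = 0.01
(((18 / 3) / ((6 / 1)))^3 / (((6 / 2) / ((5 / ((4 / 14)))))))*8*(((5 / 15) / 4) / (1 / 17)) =595 / 9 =66.11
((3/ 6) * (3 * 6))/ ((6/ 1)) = 3/ 2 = 1.50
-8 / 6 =-4 / 3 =-1.33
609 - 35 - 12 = 562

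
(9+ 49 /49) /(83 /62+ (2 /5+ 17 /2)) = 1550 /1587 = 0.98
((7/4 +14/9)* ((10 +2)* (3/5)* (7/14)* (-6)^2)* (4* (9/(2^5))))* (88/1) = 212058/5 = 42411.60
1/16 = 0.06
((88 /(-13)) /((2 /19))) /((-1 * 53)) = 836 /689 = 1.21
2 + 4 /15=34 /15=2.27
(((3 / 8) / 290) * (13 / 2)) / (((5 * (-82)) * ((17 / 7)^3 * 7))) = -1911 / 9346491200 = -0.00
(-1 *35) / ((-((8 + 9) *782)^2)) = 35 / 176730436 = 0.00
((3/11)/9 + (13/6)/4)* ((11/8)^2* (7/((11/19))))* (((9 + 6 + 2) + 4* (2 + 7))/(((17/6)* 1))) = 1064399/4352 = 244.58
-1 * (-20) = 20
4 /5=0.80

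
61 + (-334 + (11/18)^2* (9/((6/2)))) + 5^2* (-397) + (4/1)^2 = -1099535/108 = -10180.88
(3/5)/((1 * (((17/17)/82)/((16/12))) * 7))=328/35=9.37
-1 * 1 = -1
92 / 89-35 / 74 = 3693 / 6586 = 0.56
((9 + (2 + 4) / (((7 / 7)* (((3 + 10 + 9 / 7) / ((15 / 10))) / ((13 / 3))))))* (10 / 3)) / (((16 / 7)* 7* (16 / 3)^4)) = 31671 / 10485760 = 0.00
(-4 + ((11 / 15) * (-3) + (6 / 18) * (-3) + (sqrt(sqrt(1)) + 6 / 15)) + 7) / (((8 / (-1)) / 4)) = -3 / 5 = -0.60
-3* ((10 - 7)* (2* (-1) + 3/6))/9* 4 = 6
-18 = -18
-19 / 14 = -1.36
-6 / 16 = -3 / 8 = -0.38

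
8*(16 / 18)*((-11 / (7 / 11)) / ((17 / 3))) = -7744 / 357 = -21.69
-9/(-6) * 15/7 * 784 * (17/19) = 42840/19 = 2254.74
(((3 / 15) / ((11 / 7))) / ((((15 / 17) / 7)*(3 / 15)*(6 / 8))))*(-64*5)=-213248 / 99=-2154.02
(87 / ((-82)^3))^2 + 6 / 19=1824040172355 / 5776126757056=0.32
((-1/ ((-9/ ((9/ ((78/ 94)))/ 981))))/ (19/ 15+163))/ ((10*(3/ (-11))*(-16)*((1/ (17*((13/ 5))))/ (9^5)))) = 1747413/ 3906560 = 0.45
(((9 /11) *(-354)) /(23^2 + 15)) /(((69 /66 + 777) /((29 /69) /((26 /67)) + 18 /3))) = -6747417 /1392091376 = -0.00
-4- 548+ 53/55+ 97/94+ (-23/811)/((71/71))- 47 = -2503280953/4192870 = -597.03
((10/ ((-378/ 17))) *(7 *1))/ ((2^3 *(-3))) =85/ 648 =0.13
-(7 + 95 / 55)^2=-9216 / 121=-76.17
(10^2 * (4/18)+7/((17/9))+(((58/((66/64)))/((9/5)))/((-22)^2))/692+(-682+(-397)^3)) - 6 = -6613219836457714/105690717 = -62571435.07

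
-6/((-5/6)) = 36/5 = 7.20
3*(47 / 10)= 141 / 10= 14.10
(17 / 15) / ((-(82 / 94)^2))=-37553 / 25215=-1.49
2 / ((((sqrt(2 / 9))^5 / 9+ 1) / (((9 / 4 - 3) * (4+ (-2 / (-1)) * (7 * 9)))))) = -194.50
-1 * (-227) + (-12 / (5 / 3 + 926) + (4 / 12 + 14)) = 2014784 / 8349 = 241.32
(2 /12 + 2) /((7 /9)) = 39 /14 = 2.79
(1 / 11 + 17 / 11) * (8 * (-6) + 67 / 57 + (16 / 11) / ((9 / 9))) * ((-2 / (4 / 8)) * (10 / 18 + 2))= 5234248 / 6897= 758.92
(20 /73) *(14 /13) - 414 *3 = -1178378 /949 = -1241.70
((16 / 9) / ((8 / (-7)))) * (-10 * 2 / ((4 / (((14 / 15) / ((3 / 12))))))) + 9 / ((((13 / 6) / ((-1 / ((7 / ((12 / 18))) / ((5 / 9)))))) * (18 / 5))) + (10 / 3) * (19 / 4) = 220193 / 4914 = 44.81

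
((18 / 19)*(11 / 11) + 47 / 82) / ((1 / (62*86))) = 6315754 / 779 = 8107.51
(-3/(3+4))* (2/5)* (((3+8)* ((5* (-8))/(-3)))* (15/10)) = -264/7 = -37.71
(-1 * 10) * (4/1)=-40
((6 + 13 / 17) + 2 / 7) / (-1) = -839 / 119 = -7.05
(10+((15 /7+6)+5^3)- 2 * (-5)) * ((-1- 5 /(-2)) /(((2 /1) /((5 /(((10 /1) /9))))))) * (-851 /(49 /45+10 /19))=-2632474890 /9667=-272315.60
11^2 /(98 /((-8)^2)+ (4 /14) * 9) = 27104 /919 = 29.49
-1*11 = -11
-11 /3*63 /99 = -7 /3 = -2.33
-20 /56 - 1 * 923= -12927 /14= -923.36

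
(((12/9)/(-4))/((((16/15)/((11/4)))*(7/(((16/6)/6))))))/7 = -55/7056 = -0.01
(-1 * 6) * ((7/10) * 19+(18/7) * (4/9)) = -3033/35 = -86.66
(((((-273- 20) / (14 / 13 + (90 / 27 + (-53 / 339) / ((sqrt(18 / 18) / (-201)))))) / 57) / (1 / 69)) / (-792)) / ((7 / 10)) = 9899591 / 554506260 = 0.02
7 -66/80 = 247/40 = 6.18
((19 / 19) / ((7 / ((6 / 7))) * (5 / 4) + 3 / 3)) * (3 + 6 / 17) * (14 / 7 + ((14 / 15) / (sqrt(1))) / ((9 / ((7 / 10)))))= 212648 / 342975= 0.62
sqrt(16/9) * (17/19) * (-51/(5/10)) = -2312/19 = -121.68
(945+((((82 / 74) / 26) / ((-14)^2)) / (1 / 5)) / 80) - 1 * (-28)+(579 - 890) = 662.00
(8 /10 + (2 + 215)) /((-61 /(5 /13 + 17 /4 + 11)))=-55.82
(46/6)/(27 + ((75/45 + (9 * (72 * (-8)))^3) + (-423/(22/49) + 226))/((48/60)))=-2024/45973643164967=-0.00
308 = 308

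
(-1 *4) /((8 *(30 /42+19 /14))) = -7 /29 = -0.24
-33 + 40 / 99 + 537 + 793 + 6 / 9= 128509 / 99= 1298.07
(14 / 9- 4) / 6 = -11 / 27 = -0.41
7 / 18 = 0.39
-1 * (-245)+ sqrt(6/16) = sqrt(6)/4+ 245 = 245.61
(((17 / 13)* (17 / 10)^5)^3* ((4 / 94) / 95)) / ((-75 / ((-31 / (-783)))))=-435955618014099474721279 / 288034526812500000000000000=-0.00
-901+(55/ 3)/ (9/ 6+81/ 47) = -813839/ 909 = -895.31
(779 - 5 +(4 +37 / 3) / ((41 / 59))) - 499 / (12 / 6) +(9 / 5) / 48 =548.04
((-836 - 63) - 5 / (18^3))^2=27488765878729 / 34012224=808202.54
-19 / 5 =-3.80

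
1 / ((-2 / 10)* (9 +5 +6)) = -1 / 4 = -0.25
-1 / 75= -0.01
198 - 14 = 184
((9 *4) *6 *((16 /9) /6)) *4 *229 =58624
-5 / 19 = -0.26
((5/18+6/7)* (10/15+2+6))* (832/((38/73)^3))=75210990712/1296351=58017.46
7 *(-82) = -574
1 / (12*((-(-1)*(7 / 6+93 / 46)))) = 23 / 880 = 0.03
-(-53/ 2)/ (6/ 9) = 39.75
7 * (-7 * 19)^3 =-16468459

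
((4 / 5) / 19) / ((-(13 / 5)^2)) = -20 / 3211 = -0.01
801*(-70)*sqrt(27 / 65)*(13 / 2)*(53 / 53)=-16821*sqrt(195)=-234892.48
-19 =-19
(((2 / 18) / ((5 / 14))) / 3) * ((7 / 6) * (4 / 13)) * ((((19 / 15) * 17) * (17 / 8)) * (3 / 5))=269059 / 263250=1.02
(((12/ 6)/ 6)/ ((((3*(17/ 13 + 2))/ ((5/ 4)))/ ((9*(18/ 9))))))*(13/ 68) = 845/ 5848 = 0.14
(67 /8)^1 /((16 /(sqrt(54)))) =201* sqrt(6) /128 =3.85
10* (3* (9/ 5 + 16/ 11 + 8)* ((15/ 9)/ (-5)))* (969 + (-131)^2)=-22444940/ 11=-2040449.09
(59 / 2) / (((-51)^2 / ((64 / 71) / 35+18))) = 1321423 / 6463485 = 0.20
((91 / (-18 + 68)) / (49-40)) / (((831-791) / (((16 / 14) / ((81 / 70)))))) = 91 / 18225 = 0.00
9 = 9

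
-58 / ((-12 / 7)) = 203 / 6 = 33.83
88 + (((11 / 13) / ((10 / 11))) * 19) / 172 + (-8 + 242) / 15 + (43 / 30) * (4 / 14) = 48886991 / 469560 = 104.11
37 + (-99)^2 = 9838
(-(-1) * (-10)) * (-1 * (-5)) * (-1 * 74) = 3700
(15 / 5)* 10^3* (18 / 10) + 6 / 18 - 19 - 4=5377.33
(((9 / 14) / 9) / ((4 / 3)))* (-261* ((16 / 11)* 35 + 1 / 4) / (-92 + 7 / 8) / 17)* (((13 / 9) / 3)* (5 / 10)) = 848627 / 7634088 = 0.11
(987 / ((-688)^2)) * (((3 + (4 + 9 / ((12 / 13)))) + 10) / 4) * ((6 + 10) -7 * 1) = 950481 / 7573504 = 0.13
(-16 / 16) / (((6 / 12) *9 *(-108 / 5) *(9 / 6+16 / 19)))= 95 / 21627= 0.00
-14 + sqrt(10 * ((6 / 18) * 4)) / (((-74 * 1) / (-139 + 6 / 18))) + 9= -5 + 416 * sqrt(30) / 333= 1.84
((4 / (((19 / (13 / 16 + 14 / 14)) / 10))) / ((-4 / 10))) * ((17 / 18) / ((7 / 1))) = -12325 / 9576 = -1.29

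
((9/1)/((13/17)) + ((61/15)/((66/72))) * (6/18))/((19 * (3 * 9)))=28417/1100385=0.03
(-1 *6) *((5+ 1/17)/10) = -258/85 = -3.04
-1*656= -656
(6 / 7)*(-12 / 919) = -72 / 6433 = -0.01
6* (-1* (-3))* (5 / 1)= 90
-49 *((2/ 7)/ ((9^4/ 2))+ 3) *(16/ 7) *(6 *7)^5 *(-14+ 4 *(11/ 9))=97224552750080/ 243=400101040123.79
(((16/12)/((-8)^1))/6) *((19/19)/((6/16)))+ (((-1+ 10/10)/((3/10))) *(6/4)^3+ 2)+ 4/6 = 70/27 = 2.59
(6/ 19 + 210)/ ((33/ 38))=2664/ 11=242.18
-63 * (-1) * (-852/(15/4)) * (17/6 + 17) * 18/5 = -25549776/25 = -1021991.04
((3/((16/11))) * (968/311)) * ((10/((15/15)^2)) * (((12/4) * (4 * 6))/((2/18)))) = 41599.10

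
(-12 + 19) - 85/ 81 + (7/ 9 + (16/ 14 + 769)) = 440486/ 567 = 776.87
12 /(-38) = -6 /19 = -0.32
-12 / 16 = -3 / 4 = -0.75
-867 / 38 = -22.82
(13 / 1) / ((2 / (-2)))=-13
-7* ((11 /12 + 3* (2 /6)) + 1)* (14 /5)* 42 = -2401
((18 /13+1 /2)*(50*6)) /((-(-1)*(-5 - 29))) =-3675 /221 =-16.63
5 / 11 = 0.45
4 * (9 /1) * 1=36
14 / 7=2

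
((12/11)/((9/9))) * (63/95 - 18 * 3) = -58.19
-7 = -7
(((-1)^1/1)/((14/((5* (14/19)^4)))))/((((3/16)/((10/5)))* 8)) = -54880/390963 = -0.14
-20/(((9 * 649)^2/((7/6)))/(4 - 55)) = 1190/34117281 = 0.00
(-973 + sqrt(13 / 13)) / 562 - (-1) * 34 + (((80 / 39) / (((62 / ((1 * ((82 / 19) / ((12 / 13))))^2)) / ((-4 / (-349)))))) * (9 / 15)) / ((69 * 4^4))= 703797008356757 / 21809324837088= 32.27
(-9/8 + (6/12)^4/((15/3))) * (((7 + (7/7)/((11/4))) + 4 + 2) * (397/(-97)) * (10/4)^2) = 25969755/68288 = 380.30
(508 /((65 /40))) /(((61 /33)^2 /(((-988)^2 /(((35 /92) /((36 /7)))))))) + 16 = 1100632796639696 /911645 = 1207304155.28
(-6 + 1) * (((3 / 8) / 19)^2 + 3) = -346605 / 23104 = -15.00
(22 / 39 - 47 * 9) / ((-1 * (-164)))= -16475 / 6396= -2.58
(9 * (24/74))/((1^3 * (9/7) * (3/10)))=280/37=7.57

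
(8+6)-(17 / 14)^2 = 2455 / 196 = 12.53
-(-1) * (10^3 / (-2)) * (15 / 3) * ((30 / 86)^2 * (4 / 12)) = -187500 / 1849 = -101.41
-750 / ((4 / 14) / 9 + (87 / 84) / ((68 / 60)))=-3213000 / 4051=-793.14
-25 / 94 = -0.27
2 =2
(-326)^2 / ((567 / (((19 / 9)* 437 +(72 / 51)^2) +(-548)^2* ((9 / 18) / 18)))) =853811287780 / 491589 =1736839.69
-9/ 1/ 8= -9/ 8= -1.12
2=2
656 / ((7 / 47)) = 30832 / 7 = 4404.57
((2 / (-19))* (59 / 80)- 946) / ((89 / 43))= -30917817 / 67640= -457.09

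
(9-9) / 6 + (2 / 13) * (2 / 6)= 2 / 39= 0.05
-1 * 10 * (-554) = 5540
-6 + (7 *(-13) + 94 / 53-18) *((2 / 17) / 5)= -38396 / 4505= -8.52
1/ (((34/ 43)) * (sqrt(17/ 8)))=43 * sqrt(34)/ 289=0.87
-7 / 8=-0.88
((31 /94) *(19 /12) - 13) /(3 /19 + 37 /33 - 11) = 588335 /458344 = 1.28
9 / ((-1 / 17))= -153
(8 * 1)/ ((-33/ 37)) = -296/ 33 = -8.97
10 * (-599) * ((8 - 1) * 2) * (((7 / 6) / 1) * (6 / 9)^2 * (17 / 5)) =-3991736 / 27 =-147842.07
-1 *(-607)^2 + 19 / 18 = -6632063 / 18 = -368447.94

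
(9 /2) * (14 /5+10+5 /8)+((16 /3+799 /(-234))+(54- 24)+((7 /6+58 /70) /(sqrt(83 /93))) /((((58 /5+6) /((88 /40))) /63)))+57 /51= 1257 * sqrt(7719) /6640+14869597 /159120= 110.08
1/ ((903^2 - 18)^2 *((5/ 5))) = 1/ 664862482881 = 0.00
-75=-75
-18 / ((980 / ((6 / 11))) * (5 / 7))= -27 / 1925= -0.01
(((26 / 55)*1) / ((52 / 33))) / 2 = 3 / 20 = 0.15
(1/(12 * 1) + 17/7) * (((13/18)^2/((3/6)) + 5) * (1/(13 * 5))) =206569/884520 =0.23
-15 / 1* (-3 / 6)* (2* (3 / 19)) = 2.37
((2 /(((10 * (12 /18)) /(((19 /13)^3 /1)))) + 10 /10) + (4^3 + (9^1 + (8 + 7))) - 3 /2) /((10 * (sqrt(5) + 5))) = 242869 /109850 - 242869 * sqrt(5) /549250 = 1.22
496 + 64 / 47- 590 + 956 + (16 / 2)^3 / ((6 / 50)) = 723334 / 141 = 5130.03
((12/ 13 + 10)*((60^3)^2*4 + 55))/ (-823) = -26500608007810/ 10699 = -2476923825.39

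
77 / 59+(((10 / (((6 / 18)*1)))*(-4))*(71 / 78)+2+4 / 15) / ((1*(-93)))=2627017 / 1069965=2.46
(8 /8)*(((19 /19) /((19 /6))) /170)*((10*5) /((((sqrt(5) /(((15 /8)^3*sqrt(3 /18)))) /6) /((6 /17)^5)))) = 2460375*sqrt(30) /3668910488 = 0.00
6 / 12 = 1 / 2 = 0.50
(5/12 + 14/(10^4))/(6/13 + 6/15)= 81523/168000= 0.49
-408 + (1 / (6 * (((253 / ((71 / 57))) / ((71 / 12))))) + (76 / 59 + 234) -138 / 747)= -879087780719 / 5084613864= -172.89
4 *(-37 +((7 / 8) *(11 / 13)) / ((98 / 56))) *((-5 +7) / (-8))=951 / 26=36.58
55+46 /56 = 1563 /28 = 55.82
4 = 4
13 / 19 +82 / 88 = 1351 / 836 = 1.62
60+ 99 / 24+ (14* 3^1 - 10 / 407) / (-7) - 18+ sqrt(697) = 66.53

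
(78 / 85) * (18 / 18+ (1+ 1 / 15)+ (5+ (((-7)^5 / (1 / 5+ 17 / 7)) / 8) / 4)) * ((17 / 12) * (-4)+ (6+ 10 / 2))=-6508879 / 6900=-943.32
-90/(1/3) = -270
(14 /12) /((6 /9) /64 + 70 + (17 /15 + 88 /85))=9520 /588981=0.02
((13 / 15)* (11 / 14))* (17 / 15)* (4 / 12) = 2431 / 9450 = 0.26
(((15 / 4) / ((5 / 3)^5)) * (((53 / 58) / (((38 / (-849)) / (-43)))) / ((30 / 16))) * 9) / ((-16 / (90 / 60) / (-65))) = 165030952203 / 22040000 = 7487.79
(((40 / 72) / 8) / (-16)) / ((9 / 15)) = -25 / 3456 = -0.01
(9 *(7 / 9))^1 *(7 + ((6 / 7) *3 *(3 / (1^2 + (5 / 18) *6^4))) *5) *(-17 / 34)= -17959 / 722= -24.87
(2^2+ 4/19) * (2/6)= 80/57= 1.40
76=76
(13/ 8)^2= 169/ 64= 2.64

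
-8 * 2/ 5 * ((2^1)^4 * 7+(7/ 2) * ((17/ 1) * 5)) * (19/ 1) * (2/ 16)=-15561/ 5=-3112.20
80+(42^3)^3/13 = 406671383850512/13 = 31282414142347.08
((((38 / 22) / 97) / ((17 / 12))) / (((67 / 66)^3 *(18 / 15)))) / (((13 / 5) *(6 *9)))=459800 / 6447456431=0.00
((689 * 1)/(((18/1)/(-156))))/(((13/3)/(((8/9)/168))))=-7.29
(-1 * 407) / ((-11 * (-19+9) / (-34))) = 629 / 5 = 125.80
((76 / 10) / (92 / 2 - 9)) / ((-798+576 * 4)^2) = 19 / 209793330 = 0.00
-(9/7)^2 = -81/49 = -1.65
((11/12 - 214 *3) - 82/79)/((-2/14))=4261117/948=4494.85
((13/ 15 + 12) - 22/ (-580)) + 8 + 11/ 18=28078/ 1305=21.52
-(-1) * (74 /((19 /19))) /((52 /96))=1776 /13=136.62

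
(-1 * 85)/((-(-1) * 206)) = -85/206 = -0.41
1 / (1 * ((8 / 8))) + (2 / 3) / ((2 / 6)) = 3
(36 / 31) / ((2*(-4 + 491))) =18 / 15097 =0.00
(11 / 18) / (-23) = -11 / 414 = -0.03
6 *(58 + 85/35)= 2538/7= 362.57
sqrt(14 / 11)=sqrt(154) / 11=1.13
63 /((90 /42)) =147 /5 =29.40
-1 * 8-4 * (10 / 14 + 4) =-188 / 7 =-26.86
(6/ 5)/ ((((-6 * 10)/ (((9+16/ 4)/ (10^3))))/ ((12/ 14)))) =-39/ 175000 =-0.00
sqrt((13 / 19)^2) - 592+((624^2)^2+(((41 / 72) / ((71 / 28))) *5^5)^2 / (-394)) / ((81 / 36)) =1853744526722569883639 / 27510219054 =67383851909.13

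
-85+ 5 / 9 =-760 / 9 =-84.44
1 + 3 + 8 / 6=16 / 3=5.33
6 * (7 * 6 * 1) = 252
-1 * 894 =-894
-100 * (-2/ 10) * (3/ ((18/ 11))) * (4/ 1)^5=112640/ 3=37546.67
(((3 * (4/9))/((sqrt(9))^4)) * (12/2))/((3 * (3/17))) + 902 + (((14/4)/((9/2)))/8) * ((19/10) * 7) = 52690931/58320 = 903.48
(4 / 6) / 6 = 1 / 9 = 0.11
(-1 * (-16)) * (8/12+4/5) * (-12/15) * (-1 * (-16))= -22528/75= -300.37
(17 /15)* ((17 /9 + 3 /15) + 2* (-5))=-6052 /675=-8.97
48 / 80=3 / 5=0.60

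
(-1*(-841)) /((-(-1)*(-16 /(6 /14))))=-2523 /112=-22.53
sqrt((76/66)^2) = 1.15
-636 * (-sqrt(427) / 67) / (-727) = -636 * sqrt(427) / 48709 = -0.27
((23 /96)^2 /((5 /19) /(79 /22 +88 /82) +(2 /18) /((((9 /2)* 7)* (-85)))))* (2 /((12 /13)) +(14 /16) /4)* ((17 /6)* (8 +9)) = 237866912679445 /2033484562432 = 116.98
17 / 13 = 1.31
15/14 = 1.07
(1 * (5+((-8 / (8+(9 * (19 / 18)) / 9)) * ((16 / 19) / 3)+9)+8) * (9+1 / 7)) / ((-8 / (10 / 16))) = -336830 / 21679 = -15.54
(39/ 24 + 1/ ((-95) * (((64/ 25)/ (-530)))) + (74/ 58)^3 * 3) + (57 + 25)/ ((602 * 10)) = 10.05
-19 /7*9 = -171 /7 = -24.43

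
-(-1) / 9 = 1 / 9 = 0.11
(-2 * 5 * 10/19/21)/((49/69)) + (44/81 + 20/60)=276407/527877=0.52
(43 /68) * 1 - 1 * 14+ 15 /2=-399 /68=-5.87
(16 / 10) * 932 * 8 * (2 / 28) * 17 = 507008 / 35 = 14485.94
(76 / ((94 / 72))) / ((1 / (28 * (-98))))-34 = -7509182 / 47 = -159769.83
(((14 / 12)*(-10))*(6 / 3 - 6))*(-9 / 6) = -70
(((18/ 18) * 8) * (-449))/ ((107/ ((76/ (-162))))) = 136496/ 8667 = 15.75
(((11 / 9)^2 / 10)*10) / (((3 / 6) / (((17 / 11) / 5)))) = 374 / 405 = 0.92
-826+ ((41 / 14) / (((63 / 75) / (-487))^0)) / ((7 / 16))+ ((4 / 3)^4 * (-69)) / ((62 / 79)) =-44998426 / 41013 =-1097.17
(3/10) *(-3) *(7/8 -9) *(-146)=-8541/8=-1067.62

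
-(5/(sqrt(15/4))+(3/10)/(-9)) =1/30 - 2 * sqrt(15)/3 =-2.55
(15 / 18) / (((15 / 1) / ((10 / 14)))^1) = 0.04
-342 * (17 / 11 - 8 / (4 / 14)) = 99522 / 11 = 9047.45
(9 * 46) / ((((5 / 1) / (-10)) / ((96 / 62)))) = -39744 / 31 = -1282.06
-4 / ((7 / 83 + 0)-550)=0.01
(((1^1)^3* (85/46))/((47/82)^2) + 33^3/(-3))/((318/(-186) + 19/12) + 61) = -32328462468/164360645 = -196.69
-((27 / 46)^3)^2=-387420489 / 9474296896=-0.04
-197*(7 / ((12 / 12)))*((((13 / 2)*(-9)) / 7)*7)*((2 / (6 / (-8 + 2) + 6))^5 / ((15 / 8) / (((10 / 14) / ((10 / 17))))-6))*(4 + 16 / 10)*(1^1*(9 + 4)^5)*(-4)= 2433282612354048 / 1578125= 1541882051.39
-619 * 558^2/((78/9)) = -289101474/13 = -22238574.92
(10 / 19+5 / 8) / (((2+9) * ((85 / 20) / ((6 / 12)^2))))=175 / 28424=0.01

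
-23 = -23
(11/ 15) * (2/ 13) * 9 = 66/ 65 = 1.02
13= 13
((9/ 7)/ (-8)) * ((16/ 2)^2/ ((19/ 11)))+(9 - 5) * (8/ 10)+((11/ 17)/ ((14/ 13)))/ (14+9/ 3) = -1045311/ 384370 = -2.72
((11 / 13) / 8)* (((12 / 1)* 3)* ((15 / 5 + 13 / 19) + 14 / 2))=20097 / 494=40.68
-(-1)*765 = 765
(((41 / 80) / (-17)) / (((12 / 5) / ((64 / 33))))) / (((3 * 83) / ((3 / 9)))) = -41 / 1257201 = -0.00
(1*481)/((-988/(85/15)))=-629/228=-2.76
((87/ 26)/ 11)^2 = 7569/ 81796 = 0.09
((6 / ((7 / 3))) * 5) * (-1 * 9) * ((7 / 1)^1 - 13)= 4860 / 7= 694.29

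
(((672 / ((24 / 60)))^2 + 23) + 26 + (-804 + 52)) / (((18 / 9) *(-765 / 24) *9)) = -11286788 / 2295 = -4917.99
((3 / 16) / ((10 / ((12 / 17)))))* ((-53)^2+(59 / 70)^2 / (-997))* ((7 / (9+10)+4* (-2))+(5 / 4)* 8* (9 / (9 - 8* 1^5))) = 38657139484923 / 12623615200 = 3062.29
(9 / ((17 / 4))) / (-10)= -18 / 85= -0.21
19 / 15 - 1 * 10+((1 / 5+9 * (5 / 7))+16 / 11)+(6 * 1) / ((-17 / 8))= -68207 / 19635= -3.47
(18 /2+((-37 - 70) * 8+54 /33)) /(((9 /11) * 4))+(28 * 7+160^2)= 919357 /36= 25537.69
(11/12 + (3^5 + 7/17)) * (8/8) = 49843/204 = 244.33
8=8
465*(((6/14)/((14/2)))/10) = 2.85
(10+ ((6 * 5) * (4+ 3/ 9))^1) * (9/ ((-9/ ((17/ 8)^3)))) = -171955/ 128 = -1343.40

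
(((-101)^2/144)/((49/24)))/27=1.29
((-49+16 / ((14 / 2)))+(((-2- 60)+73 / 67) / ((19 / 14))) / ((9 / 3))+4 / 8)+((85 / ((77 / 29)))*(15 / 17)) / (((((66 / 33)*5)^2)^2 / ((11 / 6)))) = -1308196849 / 21386400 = -61.17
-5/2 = -2.50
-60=-60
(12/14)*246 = 1476/7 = 210.86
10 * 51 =510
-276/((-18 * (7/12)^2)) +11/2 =4955/98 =50.56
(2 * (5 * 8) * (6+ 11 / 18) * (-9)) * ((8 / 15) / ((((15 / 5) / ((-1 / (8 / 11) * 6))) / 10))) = 209440 / 3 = 69813.33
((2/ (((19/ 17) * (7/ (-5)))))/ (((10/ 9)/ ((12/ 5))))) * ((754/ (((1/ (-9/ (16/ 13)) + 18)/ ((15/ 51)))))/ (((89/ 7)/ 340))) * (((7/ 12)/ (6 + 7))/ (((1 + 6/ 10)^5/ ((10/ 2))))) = -56779734375/ 2895208448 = -19.61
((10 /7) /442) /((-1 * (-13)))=0.00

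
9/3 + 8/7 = 29/7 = 4.14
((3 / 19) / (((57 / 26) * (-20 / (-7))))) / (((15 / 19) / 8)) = 364 / 1425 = 0.26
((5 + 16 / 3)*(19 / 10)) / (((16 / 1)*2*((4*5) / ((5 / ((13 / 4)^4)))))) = 0.00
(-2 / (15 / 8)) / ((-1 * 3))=16 / 45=0.36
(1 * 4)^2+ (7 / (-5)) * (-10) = 30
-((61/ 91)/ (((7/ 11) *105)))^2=-0.00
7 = 7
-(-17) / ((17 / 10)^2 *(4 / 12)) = 300 / 17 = 17.65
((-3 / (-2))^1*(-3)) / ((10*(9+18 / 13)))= -13 / 300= -0.04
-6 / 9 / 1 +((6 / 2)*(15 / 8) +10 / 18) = 397 / 72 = 5.51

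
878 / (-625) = -1.40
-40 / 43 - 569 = -24507 / 43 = -569.93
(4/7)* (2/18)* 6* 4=32/21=1.52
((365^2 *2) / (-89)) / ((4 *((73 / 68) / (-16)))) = 992800 / 89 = 11155.06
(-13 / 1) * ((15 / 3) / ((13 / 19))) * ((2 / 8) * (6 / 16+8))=-198.91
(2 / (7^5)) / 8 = 1 / 67228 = 0.00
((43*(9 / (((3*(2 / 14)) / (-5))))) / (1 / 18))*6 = -487620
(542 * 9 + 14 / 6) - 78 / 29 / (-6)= 424628 / 87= 4880.78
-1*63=-63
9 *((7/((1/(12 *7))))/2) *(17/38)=22491/19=1183.74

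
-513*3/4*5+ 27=-7587/4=-1896.75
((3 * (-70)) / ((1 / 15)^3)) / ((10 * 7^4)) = -10125 / 343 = -29.52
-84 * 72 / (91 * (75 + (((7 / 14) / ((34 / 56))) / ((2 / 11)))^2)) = -62424 / 89713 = -0.70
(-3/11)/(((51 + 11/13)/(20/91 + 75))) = -20535/51898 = -0.40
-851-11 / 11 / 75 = -63826 / 75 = -851.01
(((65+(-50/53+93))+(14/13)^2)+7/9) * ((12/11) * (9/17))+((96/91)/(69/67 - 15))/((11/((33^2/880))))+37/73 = 1580407130317/17118080980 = 92.32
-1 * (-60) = 60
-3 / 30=-1 / 10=-0.10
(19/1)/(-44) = -19/44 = -0.43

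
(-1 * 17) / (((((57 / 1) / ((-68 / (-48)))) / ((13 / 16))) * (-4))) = 3757 / 43776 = 0.09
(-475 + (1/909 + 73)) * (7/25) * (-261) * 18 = 1335233718/2525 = 528805.43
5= 5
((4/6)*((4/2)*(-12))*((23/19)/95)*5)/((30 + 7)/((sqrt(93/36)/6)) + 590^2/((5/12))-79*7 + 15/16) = -106010730752/86823519380454497 + 1818624*sqrt(93)/86823519380454497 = -0.00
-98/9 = -10.89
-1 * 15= -15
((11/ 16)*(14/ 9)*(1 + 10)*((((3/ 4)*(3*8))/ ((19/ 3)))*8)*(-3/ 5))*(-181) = 2759526/ 95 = 29047.64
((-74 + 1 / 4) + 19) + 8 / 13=-2815 / 52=-54.13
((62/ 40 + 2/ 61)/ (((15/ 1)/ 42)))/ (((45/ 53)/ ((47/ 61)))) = 33670847/ 8372250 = 4.02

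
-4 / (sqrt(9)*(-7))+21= 445 / 21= 21.19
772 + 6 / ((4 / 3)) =1553 / 2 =776.50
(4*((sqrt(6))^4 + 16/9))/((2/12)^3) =32640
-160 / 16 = -10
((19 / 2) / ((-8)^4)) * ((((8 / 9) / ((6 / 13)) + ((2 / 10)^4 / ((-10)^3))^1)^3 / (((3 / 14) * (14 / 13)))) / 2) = 8479025742623806137638299 / 236196000000000000000000000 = 0.04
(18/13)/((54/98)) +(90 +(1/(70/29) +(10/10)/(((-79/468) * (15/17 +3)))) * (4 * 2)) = 83.62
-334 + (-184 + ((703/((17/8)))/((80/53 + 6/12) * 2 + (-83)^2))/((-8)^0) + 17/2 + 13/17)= -3159258433/6210610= -508.69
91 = 91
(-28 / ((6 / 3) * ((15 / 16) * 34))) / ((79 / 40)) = -896 / 4029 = -0.22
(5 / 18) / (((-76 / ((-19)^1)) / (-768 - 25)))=-3965 / 72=-55.07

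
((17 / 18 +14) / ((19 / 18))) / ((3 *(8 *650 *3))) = 269 / 889200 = 0.00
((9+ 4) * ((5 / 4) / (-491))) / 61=-65 / 119804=-0.00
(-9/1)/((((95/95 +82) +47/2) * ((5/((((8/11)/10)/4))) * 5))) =-6/97625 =-0.00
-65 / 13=-5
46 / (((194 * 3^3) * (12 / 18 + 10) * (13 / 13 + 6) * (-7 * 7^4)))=-23 / 3286642464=-0.00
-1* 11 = -11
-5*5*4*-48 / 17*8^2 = 307200 / 17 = 18070.59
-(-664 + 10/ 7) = 4638/ 7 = 662.57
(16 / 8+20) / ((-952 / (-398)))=2189 / 238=9.20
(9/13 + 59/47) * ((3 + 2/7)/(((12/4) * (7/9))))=11730/4277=2.74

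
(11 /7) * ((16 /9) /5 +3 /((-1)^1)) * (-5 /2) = 187 /18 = 10.39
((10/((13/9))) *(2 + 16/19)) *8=157.41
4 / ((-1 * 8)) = -1 / 2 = -0.50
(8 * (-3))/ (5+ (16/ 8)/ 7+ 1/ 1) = -3.82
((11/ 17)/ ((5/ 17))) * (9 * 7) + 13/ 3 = 2144/ 15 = 142.93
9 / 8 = 1.12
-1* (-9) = 9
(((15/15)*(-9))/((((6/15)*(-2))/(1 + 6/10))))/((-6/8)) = -24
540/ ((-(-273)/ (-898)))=-161640/ 91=-1776.26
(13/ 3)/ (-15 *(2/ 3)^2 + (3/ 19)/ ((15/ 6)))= -1235/ 1882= -0.66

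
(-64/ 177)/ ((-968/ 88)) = 0.03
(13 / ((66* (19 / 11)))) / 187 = 0.00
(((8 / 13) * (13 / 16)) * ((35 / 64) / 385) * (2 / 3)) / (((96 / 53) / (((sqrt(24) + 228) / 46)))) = 53 * sqrt(6) / 4663296 + 1007 / 777216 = 0.00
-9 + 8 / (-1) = -17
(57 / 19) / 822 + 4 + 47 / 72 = 45931 / 9864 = 4.66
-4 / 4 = -1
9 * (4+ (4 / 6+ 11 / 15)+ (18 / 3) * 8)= 480.60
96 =96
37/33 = 1.12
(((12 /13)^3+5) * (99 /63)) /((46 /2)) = 139843 /353717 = 0.40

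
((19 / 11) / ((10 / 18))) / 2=1.55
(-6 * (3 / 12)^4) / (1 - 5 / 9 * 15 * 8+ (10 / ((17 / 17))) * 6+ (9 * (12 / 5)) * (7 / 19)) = -855 / 83584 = -0.01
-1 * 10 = -10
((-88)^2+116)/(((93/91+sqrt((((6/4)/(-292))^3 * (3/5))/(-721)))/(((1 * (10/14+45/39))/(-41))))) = -350.43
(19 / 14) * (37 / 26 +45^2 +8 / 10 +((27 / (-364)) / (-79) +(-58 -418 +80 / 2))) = 4346937591 / 2012920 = 2159.52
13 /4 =3.25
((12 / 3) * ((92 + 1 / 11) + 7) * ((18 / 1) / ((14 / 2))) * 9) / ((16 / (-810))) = -35757450 / 77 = -464382.47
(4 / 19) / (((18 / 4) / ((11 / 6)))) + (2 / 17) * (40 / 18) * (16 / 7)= 41716 / 61047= 0.68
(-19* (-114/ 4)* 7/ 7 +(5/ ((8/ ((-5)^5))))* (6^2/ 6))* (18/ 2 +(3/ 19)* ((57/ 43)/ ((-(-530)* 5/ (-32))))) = -22919219379/ 227900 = -100567.00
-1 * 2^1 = -2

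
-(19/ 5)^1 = -19/ 5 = -3.80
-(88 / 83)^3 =-681472 / 571787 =-1.19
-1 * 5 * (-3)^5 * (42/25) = 2041.20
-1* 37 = -37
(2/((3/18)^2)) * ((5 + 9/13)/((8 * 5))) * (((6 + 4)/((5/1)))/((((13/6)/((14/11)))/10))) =223776/1859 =120.37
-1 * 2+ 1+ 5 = 4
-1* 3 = -3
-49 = -49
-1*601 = -601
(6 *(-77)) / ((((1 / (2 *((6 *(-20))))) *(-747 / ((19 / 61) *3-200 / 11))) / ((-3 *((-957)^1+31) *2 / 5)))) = 14403107712 / 5063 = 2844777.35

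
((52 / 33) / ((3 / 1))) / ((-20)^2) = 0.00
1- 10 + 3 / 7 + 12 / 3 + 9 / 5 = -97 / 35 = -2.77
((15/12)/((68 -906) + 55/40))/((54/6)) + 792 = 47707694/60237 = 792.00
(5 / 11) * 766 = 3830 / 11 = 348.18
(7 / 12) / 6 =7 / 72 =0.10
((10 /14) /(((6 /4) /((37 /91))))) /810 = 37 /154791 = 0.00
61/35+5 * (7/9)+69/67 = 140593/21105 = 6.66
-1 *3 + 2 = -1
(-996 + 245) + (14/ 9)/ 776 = -2622485/ 3492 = -751.00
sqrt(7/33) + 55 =sqrt(231)/33 + 55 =55.46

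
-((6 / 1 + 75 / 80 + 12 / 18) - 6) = -1.60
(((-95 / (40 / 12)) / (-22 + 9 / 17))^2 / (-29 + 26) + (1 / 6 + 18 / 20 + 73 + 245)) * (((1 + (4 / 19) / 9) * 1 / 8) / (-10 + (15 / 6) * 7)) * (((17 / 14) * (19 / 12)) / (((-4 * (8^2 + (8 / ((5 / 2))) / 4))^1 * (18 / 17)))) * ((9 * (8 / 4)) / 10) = -147145193591 / 2148161679360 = -0.07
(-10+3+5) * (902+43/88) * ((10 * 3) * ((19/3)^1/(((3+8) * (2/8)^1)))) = -15089610/121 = -124707.52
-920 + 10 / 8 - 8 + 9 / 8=-925.62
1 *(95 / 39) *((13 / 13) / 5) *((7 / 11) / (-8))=-133 / 3432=-0.04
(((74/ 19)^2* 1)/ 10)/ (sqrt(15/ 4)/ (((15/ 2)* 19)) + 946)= 7770444/ 4845970139 - 2738* sqrt(15)/ 460367163205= 0.00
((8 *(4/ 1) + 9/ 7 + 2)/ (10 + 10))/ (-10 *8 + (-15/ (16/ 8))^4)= 988/ 1727075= 0.00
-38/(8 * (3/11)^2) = -63.86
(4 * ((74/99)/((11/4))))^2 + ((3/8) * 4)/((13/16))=46686232/15416973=3.03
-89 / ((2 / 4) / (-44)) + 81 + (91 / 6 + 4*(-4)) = 47473 / 6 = 7912.17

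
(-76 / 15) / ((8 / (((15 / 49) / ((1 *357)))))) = -0.00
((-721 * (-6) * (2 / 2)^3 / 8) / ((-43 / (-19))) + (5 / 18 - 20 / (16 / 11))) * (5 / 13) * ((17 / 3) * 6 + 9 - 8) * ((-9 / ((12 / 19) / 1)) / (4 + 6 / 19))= -11024606075 / 1100112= -10021.35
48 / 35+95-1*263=-5832 / 35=-166.63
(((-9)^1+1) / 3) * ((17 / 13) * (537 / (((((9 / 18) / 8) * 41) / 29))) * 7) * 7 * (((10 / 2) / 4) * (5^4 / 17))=-25435900000 / 533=-47722138.84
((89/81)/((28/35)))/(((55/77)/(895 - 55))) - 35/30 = 87157/54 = 1614.02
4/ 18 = 2/ 9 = 0.22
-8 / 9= -0.89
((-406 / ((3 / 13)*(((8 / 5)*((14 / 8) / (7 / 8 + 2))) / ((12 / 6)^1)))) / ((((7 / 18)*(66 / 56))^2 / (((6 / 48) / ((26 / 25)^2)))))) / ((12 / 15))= -2484.55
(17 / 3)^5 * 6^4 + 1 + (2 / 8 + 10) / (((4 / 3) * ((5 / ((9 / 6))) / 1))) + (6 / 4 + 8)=3634840067 / 480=7572583.47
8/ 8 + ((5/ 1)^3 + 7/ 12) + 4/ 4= 1531/ 12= 127.58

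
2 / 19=0.11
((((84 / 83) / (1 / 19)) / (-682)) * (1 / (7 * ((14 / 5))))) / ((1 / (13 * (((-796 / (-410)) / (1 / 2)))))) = -589836 / 8122961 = -0.07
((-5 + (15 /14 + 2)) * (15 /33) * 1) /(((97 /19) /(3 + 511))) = -659205 /7469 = -88.26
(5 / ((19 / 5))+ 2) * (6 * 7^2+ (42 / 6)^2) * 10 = 216090 / 19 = 11373.16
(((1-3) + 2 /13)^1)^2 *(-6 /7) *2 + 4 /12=-19553 /3549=-5.51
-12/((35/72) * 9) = -96/35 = -2.74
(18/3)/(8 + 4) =0.50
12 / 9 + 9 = 31 / 3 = 10.33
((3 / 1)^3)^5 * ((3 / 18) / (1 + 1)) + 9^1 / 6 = 4782975 / 4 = 1195743.75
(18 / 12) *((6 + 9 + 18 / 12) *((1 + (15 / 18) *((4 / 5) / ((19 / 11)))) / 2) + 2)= 3063 / 152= 20.15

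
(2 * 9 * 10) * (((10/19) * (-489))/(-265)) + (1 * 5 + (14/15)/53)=2716391/15105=179.83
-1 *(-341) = 341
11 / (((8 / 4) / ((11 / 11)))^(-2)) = 44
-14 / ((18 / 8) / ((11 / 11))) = -56 / 9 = -6.22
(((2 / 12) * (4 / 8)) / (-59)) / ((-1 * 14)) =1 / 9912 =0.00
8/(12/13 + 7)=104/103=1.01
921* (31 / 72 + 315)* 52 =90639601 / 6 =15106600.17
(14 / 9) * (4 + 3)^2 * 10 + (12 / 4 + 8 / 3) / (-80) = 548749 / 720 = 762.15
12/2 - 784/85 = -274/85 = -3.22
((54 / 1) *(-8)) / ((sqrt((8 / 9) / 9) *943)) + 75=73.54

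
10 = 10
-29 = -29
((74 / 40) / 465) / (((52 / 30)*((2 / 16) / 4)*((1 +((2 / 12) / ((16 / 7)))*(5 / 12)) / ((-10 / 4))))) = -85248 / 478361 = -0.18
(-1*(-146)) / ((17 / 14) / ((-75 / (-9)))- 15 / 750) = 12775 / 11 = 1161.36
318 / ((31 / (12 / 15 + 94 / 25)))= 36252 / 775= 46.78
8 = 8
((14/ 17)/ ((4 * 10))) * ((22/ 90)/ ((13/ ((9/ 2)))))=77/ 44200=0.00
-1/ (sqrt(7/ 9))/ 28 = -3 * sqrt(7)/ 196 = -0.04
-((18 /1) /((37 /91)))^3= -4394826072 /50653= -86763.39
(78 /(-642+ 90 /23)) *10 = -1495 /1223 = -1.22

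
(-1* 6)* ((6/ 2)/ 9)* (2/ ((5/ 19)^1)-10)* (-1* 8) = -192/ 5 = -38.40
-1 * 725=-725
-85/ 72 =-1.18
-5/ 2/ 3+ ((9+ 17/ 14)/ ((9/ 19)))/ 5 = 1096/ 315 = 3.48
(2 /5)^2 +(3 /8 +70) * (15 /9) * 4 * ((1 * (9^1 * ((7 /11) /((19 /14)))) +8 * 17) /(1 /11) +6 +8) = 1040564978 /1425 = 730221.04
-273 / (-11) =273 / 11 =24.82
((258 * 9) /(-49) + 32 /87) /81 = -200446 /345303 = -0.58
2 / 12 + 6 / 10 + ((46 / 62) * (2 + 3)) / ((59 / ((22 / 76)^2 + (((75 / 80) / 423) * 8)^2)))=50666533112 / 65634039945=0.77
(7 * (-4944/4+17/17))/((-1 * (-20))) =-1729/4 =-432.25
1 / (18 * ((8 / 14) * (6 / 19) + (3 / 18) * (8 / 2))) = 133 / 2028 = 0.07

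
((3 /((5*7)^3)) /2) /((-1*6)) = -1 /171500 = -0.00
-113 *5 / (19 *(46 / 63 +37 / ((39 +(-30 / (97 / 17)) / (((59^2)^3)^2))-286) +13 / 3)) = -1517336218637476326527766286455 / 250723550086893610552402796656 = -6.05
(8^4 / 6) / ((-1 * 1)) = -2048 / 3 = -682.67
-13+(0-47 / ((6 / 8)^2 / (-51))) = 12745 / 3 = 4248.33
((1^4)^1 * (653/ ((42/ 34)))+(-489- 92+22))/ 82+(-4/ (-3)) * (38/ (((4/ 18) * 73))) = 173021/ 62853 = 2.75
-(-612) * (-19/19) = -612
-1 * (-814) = 814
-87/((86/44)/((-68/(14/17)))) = 1106292/301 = 3675.39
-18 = -18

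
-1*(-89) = 89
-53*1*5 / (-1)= 265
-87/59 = -1.47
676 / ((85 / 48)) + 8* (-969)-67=-632167 / 85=-7437.26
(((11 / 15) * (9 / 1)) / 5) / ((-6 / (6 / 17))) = -33 / 425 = -0.08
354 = 354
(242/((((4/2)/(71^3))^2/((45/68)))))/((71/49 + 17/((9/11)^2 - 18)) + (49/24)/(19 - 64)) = 1075062581092266349275/88601399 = 12133697585207.05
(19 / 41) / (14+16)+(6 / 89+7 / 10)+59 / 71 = 1254343 / 777237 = 1.61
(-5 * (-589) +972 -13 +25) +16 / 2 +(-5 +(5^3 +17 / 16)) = 64929 / 16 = 4058.06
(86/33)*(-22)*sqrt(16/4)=-344/3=-114.67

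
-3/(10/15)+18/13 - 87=-2343/26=-90.12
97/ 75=1.29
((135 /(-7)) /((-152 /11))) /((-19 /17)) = -25245 /20216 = -1.25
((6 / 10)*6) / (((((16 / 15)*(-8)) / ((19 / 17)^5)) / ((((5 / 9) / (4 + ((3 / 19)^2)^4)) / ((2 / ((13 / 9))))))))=-546688785009341767 / 7407892438310578560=-0.07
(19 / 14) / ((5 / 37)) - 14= -277 / 70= -3.96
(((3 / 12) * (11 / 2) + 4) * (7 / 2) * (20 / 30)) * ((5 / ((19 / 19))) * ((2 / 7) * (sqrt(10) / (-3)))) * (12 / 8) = -215 * sqrt(10) / 24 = -28.33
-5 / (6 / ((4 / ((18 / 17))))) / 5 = -0.63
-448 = -448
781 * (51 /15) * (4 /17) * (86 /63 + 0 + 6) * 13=59822.12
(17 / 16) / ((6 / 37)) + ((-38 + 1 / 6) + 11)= -649 / 32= -20.28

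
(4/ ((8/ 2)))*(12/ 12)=1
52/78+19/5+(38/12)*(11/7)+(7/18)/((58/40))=177421/18270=9.71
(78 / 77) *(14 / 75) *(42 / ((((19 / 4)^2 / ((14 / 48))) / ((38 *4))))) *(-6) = -489216 / 5225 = -93.63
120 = 120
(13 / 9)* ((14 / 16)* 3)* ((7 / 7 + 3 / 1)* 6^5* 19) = 2240784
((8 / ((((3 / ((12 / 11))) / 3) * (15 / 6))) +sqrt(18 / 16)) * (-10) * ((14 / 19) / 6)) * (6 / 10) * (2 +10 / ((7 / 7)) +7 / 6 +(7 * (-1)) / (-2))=-8960 / 209- 175 * sqrt(2) / 19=-55.90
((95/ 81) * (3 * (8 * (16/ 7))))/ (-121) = -0.53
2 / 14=1 / 7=0.14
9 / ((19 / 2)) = 18 / 19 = 0.95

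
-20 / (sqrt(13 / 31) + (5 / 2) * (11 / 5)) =-13640 / 3699 + 80 * sqrt(403) / 3699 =-3.25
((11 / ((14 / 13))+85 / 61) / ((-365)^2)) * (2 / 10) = 9913 / 568870750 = 0.00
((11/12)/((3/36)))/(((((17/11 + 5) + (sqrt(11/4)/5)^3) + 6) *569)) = 16698000000/10835944361981- 14641000 *sqrt(11)/10835944361981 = 0.00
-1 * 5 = -5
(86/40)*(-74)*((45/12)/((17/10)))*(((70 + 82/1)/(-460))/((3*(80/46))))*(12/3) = 30229/340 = 88.91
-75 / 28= -2.68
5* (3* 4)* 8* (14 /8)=840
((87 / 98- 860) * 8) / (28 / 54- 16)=4546422 / 10241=443.94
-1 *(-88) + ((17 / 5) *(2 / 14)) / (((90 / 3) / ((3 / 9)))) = 277217 / 3150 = 88.01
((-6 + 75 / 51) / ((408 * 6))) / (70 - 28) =-0.00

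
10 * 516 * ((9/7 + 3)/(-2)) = -77400/7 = -11057.14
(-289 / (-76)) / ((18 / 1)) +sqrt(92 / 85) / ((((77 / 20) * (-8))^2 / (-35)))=289 / 1368 - 25 * sqrt(1955) / 28798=0.17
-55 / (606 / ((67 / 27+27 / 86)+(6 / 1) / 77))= -2568695 / 9849924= -0.26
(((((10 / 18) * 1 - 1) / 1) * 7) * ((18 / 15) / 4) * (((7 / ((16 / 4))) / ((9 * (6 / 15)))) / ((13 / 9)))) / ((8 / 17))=-833 / 1248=-0.67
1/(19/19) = 1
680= 680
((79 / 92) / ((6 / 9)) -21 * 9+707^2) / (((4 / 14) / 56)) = 97933612.46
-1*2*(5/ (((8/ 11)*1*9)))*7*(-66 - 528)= 12705/ 2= 6352.50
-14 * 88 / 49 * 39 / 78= -88 / 7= -12.57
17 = 17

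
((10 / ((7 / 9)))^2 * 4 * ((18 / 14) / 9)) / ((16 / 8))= 16200 / 343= 47.23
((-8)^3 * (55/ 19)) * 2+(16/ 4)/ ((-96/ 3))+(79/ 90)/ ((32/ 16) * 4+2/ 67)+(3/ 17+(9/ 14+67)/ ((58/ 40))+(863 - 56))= -13400407810351/ 6349701960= -2110.40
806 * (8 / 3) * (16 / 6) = 51584 / 9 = 5731.56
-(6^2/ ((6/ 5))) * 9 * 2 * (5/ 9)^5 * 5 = -312500/ 2187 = -142.89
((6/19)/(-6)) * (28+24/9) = -92/57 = -1.61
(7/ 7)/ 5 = 1/ 5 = 0.20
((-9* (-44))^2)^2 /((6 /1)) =4098542976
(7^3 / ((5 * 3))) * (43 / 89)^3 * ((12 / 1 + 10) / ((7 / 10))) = 171417092 / 2114907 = 81.05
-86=-86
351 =351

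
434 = 434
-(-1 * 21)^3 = 9261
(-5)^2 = 25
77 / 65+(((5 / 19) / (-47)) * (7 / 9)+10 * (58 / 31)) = 19.89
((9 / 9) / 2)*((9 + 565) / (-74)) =-287 / 74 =-3.88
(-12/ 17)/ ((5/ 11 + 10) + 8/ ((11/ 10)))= -44/ 1105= -0.04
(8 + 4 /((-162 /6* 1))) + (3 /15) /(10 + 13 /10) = 24010 /3051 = 7.87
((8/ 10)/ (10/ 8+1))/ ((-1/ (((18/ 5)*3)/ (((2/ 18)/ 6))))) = -5184/ 25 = -207.36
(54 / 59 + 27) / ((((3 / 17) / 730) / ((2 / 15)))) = 908412 / 59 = 15396.81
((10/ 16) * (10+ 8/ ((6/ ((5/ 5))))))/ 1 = 85/ 12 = 7.08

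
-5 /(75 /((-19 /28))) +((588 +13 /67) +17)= 17031433 /28140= 605.24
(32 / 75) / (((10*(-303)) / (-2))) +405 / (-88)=-46015309 / 9999000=-4.60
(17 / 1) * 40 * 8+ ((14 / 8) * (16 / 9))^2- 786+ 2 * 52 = 4767.68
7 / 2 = 3.50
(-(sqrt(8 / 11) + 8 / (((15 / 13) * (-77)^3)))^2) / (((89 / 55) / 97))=-3308231597734552 / 75884693841495 + 40352 * sqrt(22) / 121894311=-43.59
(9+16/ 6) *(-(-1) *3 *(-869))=-30415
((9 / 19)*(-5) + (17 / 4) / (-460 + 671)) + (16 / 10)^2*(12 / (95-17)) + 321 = 1662769783 / 5211700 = 319.05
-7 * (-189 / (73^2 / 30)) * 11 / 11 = 39690 / 5329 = 7.45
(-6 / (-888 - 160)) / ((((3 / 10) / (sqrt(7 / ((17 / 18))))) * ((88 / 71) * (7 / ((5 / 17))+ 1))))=5325 * sqrt(238) / 48602048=0.00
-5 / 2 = -2.50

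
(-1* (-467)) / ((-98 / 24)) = -5604 / 49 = -114.37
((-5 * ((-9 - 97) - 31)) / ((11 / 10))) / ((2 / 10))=34250 / 11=3113.64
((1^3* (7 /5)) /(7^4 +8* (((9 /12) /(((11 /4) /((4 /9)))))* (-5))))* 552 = 127512 /395365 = 0.32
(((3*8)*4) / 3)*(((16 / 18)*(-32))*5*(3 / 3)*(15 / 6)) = -102400 / 9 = -11377.78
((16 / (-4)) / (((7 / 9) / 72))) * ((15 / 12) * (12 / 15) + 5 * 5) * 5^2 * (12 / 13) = -1555200 / 7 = -222171.43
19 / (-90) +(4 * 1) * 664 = 239021 / 90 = 2655.79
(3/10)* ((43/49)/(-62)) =-129/30380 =-0.00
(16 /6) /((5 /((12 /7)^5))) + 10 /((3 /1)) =2831006 /252105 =11.23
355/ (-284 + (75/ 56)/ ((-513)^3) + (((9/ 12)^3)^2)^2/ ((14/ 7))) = -3752382702267924480/ 3001738750939751971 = -1.25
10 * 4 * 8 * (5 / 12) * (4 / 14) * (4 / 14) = 1600 / 147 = 10.88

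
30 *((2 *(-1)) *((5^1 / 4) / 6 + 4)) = -505 / 2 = -252.50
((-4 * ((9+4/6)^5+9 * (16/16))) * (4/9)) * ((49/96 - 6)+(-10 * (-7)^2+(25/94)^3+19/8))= 50408338493815996/681182703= 74001201.55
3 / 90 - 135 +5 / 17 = -68683 / 510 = -134.67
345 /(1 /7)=2415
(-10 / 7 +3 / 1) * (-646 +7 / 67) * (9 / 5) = -856845 / 469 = -1826.96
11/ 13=0.85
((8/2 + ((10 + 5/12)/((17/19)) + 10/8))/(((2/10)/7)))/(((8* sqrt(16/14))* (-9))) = -60305* sqrt(14)/29376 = -7.68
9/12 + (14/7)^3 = 35/4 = 8.75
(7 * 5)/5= 7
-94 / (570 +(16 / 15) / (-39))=-27495 / 166717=-0.16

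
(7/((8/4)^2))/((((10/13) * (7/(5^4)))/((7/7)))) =1625/8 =203.12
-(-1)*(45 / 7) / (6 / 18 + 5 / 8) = 1080 / 161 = 6.71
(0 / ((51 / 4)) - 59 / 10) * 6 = -177 / 5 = -35.40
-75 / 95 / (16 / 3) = -45 / 304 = -0.15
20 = 20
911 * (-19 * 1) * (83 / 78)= -1436647 / 78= -18418.55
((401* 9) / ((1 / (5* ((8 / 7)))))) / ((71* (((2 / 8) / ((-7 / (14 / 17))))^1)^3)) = -5673925440 / 497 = -11416348.97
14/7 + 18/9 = 4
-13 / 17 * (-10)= 130 / 17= 7.65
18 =18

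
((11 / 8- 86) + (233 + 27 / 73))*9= 781803 / 584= 1338.70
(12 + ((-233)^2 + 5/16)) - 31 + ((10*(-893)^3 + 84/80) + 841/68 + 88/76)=-184010910967293/25840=-7121165285.11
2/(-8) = -1/4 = -0.25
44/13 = 3.38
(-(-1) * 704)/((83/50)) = 35200/83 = 424.10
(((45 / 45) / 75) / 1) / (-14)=-1 / 1050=-0.00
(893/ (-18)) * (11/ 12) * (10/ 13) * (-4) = 139.93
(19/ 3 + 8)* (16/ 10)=344/ 15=22.93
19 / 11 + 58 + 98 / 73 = 49039 / 803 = 61.07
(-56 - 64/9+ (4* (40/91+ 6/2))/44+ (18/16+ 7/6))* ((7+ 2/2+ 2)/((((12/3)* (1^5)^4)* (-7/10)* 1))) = 109021075/504504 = 216.10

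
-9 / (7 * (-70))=9 / 490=0.02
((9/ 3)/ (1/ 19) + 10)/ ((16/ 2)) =67/ 8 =8.38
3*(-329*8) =-7896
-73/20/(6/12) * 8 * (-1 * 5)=292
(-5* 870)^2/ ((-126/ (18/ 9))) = -2102500/ 7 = -300357.14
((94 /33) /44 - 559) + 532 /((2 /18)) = 3070301 /726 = 4229.06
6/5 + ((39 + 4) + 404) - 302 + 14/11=8111/55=147.47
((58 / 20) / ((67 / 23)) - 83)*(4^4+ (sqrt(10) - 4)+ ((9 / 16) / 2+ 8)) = -457620247 / 21440 - 54943*sqrt(10) / 670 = -21603.55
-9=-9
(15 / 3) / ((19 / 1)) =5 / 19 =0.26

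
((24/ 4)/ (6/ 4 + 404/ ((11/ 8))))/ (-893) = -132/ 5801821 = -0.00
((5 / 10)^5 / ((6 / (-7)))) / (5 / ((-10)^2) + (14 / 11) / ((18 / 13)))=-1155 / 30704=-0.04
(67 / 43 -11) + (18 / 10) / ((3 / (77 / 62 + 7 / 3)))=-19453 / 2666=-7.30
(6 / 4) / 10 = 3 / 20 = 0.15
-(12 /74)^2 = -36 /1369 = -0.03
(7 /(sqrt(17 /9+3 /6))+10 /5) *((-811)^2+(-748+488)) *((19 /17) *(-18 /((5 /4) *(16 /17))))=-2360942451 *sqrt(86) /430-112425831 /5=-73402560.57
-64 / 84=-16 / 21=-0.76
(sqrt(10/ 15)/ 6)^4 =0.00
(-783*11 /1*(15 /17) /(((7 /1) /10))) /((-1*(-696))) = -7425 /476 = -15.60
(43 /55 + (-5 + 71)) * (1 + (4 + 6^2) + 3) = 2938.40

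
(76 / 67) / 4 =19 / 67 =0.28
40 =40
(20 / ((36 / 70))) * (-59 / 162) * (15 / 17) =-51625 / 4131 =-12.50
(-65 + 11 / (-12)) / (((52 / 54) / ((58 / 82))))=-206451 / 4264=-48.42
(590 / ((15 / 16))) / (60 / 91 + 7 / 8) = 1374464 / 3351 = 410.17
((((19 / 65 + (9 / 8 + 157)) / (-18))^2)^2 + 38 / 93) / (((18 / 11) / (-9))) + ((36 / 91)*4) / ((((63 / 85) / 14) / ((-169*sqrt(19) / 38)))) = -7180572307582686463 / 217593692160000 - 17680*sqrt(19) / 133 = -33579.35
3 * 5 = 15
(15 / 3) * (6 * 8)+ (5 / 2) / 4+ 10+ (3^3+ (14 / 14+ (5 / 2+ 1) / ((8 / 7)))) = 4507 / 16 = 281.69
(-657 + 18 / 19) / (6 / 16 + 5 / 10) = -749.77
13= 13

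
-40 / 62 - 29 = -919 / 31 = -29.65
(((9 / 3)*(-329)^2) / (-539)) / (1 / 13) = -86151 / 11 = -7831.91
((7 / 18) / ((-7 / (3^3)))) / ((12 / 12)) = -3 / 2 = -1.50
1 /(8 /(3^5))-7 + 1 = 195 /8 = 24.38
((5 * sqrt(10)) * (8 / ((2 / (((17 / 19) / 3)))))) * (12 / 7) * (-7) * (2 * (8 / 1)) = -3621.64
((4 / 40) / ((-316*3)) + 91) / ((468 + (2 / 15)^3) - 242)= 0.40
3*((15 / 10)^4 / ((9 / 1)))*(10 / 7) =135 / 56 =2.41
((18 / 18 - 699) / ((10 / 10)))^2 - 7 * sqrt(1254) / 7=487204 - sqrt(1254)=487168.59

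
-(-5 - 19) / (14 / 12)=144 / 7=20.57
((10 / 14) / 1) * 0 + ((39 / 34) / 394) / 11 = 39 / 147356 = 0.00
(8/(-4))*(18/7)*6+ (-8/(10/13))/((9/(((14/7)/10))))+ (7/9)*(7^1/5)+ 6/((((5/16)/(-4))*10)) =-11869/315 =-37.68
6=6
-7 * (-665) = 4655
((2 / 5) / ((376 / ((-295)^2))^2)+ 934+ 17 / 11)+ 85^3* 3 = 1864738.09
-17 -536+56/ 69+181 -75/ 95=-487663/ 1311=-371.98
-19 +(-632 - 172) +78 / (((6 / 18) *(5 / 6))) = -2711 / 5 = -542.20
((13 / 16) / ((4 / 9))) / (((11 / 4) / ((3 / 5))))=351 / 880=0.40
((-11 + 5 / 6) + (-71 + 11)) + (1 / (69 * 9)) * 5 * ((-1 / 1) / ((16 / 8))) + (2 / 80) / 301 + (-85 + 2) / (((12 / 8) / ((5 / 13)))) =-8889099847 / 97198920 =-91.45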